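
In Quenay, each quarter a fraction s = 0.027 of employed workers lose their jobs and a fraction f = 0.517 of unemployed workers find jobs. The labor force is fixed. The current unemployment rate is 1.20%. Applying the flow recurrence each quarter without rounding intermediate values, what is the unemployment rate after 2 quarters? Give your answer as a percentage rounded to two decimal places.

With a fixed labor force, u_{t+1} = u_t + s·(1−u_t) − f·u_t = u_t·(1−s−f) + s.
Here 1−s−f = 0.456 and s = 0.027.
u_1 = 0.012000 × 0.456 + 0.027 = 0.032472.
u_2 = 0.032472 × 0.456 + 0.027 = 0.041807.

Unemployment rate after two quarters ≈ 4.18%.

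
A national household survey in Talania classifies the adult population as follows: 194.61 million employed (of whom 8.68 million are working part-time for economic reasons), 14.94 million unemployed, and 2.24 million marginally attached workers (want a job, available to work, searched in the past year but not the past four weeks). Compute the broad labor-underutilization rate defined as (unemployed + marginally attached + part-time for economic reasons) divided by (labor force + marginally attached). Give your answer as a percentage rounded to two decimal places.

Labor force = 194.61 + 14.94 = 209.55 million.
Numerator = 14.94 + 2.24 + 8.68 = 25.86 million.
Denominator = 209.55 + 2.24 = 211.79 million.
Broad rate = 25.86 / 211.79 = 12.21%.

Broad underutilization rate ≈ 12.21%.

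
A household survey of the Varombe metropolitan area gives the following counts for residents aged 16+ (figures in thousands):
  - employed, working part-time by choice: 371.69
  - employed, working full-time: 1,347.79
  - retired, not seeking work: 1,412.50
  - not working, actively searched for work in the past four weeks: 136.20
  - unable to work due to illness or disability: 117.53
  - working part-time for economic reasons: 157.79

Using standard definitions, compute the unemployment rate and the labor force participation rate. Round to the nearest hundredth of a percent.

Employed = 371.69 + 1,347.79 + 157.79 = 1,877.27 thousand (anyone who worked, including part-time for economic reasons, counts as employed).
Unemployed = 136.20 thousand.
Labor force = 1,877.27 + 136.20 = 2,013.47 thousand.
Not in labor force = 1,412.50 + 117.53 = 1,530.03 thousand (those not working and not actively searching are outside the labor force).
Civilian working-age population = 2,013.47 + 1,530.03 = 3,543.50 thousand.
Unemployment rate = 136.20 / 2,013.47 = 6.76%.
Labor force participation rate = 2,013.47 / 3,543.50 = 56.82%.

Unemployment rate ≈ 6.76%; labor force participation rate ≈ 56.82%.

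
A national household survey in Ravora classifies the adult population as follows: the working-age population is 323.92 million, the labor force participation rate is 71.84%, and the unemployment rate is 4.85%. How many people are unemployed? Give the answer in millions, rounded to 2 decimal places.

Labor force = 0.7184 × 323.92 = 232.70 million.
Unemployed = 0.0485 × 232.70 ≈ 11.29 million.

About 11.29 million are unemployed.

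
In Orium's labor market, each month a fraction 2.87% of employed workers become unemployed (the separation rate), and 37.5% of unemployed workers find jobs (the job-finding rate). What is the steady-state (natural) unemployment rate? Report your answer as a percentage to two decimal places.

At steady state the flows balance: s·E = f·U, so U/(E+U) = s/(s+f).
u* = 2.87 / (2.87 + 37.5) = 2.87 / 40.37 = 7.11%.

Steady-state unemployment rate ≈ 7.11%.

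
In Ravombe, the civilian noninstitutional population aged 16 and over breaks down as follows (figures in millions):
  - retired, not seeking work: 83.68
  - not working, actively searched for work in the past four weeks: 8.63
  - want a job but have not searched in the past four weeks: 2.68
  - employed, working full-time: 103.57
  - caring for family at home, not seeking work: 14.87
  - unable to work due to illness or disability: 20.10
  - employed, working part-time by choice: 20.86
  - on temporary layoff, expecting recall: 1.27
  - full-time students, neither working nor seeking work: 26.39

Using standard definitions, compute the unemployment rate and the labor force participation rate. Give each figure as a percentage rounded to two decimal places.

Unemployment rate ≈ 7.37%; labor force participation rate ≈ 47.63%.

Employed = 103.57 + 20.86 = 124.43 million.
Unemployed = 8.63 + 1.27 = 9.90 million (jobless and actively searching, or on temporary layoff).
Labor force = 124.43 + 9.90 = 134.33 million.
Not in labor force = 83.68 + 2.68 + 14.87 + 20.10 + 26.39 = 147.72 million (those not working and not actively searching are outside the labor force — including those who want a job but have given up searching).
Civilian working-age population = 134.33 + 147.72 = 282.05 million.
Unemployment rate = 9.90 / 134.33 = 7.37%.
Labor force participation rate = 134.33 / 282.05 = 47.63%.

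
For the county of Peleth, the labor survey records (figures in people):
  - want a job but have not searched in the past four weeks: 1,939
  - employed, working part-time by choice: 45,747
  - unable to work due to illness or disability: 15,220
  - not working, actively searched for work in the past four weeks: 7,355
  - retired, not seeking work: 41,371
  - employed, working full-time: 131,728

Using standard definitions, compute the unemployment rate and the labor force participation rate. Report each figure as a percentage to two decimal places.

Unemployment rate ≈ 3.98%; labor force participation rate ≈ 75.95%.

Employed = 45,747 + 131,728 = 177,475.
Unemployed = 7,355.
Labor force = 177,475 + 7,355 = 184,830.
Not in labor force = 1,939 + 15,220 + 41,371 = 58,530 (those not working and not actively searching are outside the labor force — including those who want a job but have given up searching).
Civilian working-age population = 184,830 + 58,530 = 243,360.
Unemployment rate = 7,355 / 184,830 = 3.98%.
Labor force participation rate = 184,830 / 243,360 = 75.95%.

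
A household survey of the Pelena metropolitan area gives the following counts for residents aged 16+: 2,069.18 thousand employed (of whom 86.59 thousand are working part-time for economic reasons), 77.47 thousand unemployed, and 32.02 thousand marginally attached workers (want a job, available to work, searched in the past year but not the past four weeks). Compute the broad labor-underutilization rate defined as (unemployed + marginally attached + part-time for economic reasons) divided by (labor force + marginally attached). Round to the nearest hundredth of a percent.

Broad underutilization rate ≈ 9.00%.

Labor force = 2,069.18 + 77.47 = 2,146.65 thousand.
Numerator = 77.47 + 32.02 + 86.59 = 196.08 thousand.
Denominator = 2,146.65 + 32.02 = 2,178.67 thousand.
Broad rate = 196.08 / 2,178.67 = 9.00%.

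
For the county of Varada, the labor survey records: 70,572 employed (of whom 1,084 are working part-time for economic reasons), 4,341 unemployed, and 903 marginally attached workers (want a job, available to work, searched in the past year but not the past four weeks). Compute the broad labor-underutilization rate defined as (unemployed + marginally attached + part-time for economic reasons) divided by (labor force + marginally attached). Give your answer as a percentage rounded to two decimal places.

Broad underutilization rate ≈ 8.35%.

Labor force = 70,572 + 4,341 = 74,913.
Numerator = 4,341 + 903 + 1,084 = 6,328.
Denominator = 74,913 + 903 = 75,816.
Broad rate = 6,328 / 75,816 = 8.35%.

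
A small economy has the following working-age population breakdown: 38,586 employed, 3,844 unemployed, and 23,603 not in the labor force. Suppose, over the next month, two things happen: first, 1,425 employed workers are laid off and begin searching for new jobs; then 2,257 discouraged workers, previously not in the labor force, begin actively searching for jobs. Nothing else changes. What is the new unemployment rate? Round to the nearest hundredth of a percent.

Initially, labor force = 38,586 + 3,844 = 42,430, so u = 3,844/42,430 = 9.06%.
After the first change, employed falls and unemployed rises by 1,425; labor force unchanged → E = 37,161, U = 5,269, labor force = 42,430.
After the second change, unemployed and labor force both rise by 2,257 → E = 37,161, U = 7,526, labor force = 44,687.
New unemployment rate = 7,526 / 44,687 = 16.84%.

New unemployment rate ≈ 16.84%.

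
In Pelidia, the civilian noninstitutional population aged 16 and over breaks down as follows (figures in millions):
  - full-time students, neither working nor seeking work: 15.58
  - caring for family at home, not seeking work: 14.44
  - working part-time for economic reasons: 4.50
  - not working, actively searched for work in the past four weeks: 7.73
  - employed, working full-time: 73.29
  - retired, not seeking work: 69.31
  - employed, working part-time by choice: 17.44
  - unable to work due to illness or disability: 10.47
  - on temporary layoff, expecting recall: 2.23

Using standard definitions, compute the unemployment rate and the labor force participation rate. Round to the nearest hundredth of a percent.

Employed = 4.50 + 73.29 + 17.44 = 95.23 million (anyone who worked, including part-time for economic reasons, counts as employed).
Unemployed = 7.73 + 2.23 = 9.96 million (jobless and actively searching, or on temporary layoff).
Labor force = 95.23 + 9.96 = 105.19 million.
Not in labor force = 15.58 + 14.44 + 69.31 + 10.47 = 109.80 million (those not working and not actively searching are outside the labor force).
Civilian working-age population = 105.19 + 109.80 = 214.99 million.
Unemployment rate = 9.96 / 105.19 = 9.47%.
Labor force participation rate = 105.19 / 214.99 = 48.93%.

Unemployment rate ≈ 9.47%; labor force participation rate ≈ 48.93%.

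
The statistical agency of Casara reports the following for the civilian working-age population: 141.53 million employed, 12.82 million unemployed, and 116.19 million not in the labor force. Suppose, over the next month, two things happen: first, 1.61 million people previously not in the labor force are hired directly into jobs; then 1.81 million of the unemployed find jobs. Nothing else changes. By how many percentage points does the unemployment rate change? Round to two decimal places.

Initially, labor force = 141.53 + 12.82 = 154.35 million, so u = 12.82/154.35 = 8.31%.
After the first change, employed and labor force both rise by 1.61; unemployed unchanged → E = 143.14, U = 12.82, labor force = 155.96 million.
After the second change, unemployed falls and employed rises by 1.81; labor force unchanged → E = 144.95, U = 11.01, labor force = 155.96 million.
New unemployment rate = 11.01 / 155.96 = 7.06%.
Change = 7.06% − 8.31% = −1.25 percentage points.

The unemployment rate changes by −1.25 percentage points.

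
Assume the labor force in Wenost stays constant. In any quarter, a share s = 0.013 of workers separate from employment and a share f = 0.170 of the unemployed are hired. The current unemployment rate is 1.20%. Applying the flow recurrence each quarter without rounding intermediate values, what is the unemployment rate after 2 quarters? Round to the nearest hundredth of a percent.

With a fixed labor force, u_{t+1} = u_t + s·(1−u_t) − f·u_t = u_t·(1−s−f) + s.
Here 1−s−f = 0.817 and s = 0.013.
u_1 = 0.012000 × 0.817 + 0.013 = 0.022804.
u_2 = 0.022804 × 0.817 + 0.013 = 0.031631.

Unemployment rate after two quarters ≈ 3.16%.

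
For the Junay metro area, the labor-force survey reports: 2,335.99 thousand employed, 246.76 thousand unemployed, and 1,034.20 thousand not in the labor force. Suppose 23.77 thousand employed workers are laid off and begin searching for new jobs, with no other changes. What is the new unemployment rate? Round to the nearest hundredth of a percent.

New unemployment rate ≈ 10.47%.

Initially, labor force = 2,335.99 + 246.76 = 2,582.75 thousand, so u = 246.76/2,582.75 = 9.55%.
After the change, employed falls and unemployed rises by 23.77; labor force unchanged → E = 2,312.22, U = 270.53, labor force = 2,582.75 thousand.
New unemployment rate = 270.53 / 2,582.75 = 10.47%.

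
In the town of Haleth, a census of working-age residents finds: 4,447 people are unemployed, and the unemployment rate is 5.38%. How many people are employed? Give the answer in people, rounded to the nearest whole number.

Labor force = U / u = 4,447 / 0.0538 ≈ 82,658.
Employed = labor force − unemployed = 82,658 − 4,447 = 78,211.

About 78,211 are employed.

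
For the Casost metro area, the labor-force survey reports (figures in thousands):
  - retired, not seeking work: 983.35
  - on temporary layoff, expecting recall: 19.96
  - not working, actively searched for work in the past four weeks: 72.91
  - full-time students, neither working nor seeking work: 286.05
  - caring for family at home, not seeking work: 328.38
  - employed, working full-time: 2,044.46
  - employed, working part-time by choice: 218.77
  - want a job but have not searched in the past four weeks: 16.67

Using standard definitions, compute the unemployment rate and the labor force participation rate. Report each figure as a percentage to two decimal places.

Unemployment rate ≈ 3.94%; labor force participation rate ≈ 59.34%.

Employed = 2,044.46 + 218.77 = 2,263.23 thousand.
Unemployed = 19.96 + 72.91 = 92.87 thousand (jobless and actively searching, or on temporary layoff).
Labor force = 2,263.23 + 92.87 = 2,356.10 thousand.
Not in labor force = 983.35 + 286.05 + 328.38 + 16.67 = 1,614.45 thousand (those not working and not actively searching are outside the labor force — including those who want a job but have given up searching).
Civilian working-age population = 2,356.10 + 1,614.45 = 3,970.55 thousand.
Unemployment rate = 92.87 / 2,356.10 = 3.94%.
Labor force participation rate = 2,356.10 / 3,970.55 = 59.34%.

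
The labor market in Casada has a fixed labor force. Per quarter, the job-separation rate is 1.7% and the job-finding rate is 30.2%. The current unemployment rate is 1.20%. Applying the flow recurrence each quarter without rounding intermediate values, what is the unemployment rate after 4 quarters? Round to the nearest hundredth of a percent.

With a fixed labor force, u_{t+1} = u_t + s·(1−u_t) − f·u_t = u_t·(1−s−f) + s.
Here 1−s−f = 0.681 and s = 0.017.
u_1 = 0.012000 × 0.681 + 0.017 = 0.025172.
u_2 = 0.025172 × 0.681 + 0.017 = 0.034142.
u_3 = 0.034142 × 0.681 + 0.017 = 0.040251.
u_4 = 0.040251 × 0.681 + 0.017 = 0.044411.

Unemployment rate after four quarters ≈ 4.44%.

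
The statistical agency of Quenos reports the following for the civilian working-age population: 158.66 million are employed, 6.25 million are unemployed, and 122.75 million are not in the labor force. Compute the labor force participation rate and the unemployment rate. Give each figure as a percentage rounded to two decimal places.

Labor force = employed + unemployed = 158.66 + 6.25 = 164.91 million.
Working-age population = 164.91 + 122.75 = 287.66 million.
Unemployment rate = 6.25 / 164.91 = 3.79%.
Labor force participation rate = 164.91 / 287.66 = 57.33%.

Labor force participation rate ≈ 57.33%; unemployment rate ≈ 3.79%.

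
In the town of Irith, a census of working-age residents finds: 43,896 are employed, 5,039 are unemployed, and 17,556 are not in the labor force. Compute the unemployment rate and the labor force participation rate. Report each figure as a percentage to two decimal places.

Unemployment rate ≈ 10.30%; labor force participation rate ≈ 73.60%.

Labor force = employed + unemployed = 43,896 + 5,039 = 48,935.
Working-age population = 48,935 + 17,556 = 66,491.
Unemployment rate = 5,039 / 48,935 = 10.30%.
Labor force participation rate = 48,935 / 66,491 = 73.60%.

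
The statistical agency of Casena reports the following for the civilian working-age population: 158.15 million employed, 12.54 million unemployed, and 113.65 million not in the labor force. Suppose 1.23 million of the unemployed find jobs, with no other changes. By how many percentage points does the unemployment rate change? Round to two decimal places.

The unemployment rate changes by −0.72 percentage points.

Initially, labor force = 158.15 + 12.54 = 170.69 million, so u = 12.54/170.69 = 7.35%.
After the change, unemployed falls and employed rises by 1.23; labor force unchanged → E = 159.38, U = 11.31, labor force = 170.69 million.
New unemployment rate = 11.31 / 170.69 = 6.63%.
Change = 6.63% − 7.35% = −0.72 percentage points.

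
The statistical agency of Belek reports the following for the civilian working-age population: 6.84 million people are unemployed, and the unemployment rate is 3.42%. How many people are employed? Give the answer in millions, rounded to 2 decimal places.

Labor force = U / u = 6.84 / 0.0342 ≈ 200.00 million.
Employed = labor force − unemployed = 200.00 − 6.84 = 193.16 million.

About 193.16 million are employed.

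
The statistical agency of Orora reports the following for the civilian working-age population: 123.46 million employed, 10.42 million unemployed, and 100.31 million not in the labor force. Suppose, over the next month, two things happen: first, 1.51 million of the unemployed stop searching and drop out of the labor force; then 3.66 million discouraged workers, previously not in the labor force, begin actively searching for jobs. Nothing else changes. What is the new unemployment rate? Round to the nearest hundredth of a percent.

New unemployment rate ≈ 9.24%.

Initially, labor force = 123.46 + 10.42 = 133.88 million, so u = 10.42/133.88 = 7.78%.
After the first change, unemployed and labor force both fall by 1.51 → E = 123.46, U = 8.91, labor force = 132.37 million.
After the second change, unemployed and labor force both rise by 3.66 → E = 123.46, U = 12.57, labor force = 136.03 million.
New unemployment rate = 12.57 / 136.03 = 9.24%.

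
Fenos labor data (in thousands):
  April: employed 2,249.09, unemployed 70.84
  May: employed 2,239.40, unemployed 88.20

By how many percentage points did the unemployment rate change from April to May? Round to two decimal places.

April: labor force = 2,249.09 + 70.84 = 2,319.93; u = 70.84/2,319.93 = 3.05%.
May: labor force = 2,239.40 + 88.20 = 2,327.60; u = 88.20/2,327.60 = 3.79%.
Change = 3.79% − 3.05% = +0.74 pp.

The unemployment rate changed by +0.74 percentage points.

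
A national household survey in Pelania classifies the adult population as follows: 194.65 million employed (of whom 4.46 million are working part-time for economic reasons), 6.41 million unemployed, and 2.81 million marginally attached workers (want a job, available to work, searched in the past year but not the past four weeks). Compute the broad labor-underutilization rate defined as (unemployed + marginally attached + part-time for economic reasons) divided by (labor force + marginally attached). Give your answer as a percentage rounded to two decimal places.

Labor force = 194.65 + 6.41 = 201.06 million.
Numerator = 6.41 + 2.81 + 4.46 = 13.68 million.
Denominator = 201.06 + 2.81 = 203.87 million.
Broad rate = 13.68 / 203.87 = 6.71%.

Broad underutilization rate ≈ 6.71%.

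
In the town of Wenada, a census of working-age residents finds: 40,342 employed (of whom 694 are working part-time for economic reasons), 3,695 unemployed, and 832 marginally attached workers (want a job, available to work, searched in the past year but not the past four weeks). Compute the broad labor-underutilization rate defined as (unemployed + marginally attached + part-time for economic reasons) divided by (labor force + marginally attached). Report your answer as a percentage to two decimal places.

Labor force = 40,342 + 3,695 = 44,037.
Numerator = 3,695 + 832 + 694 = 5,221.
Denominator = 44,037 + 832 = 44,869.
Broad rate = 5,221 / 44,869 = 11.64%.

Broad underutilization rate ≈ 11.64%.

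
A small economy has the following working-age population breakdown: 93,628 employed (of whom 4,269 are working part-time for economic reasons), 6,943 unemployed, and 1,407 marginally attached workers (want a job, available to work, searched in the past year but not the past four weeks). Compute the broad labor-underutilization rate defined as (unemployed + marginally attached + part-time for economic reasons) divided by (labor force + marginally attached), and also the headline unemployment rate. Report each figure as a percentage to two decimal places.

Labor force = 93,628 + 6,943 = 100,571.
Numerator = 6,943 + 1,407 + 4,269 = 12,619.
Denominator = 100,571 + 1,407 = 101,978.
Broad rate = 12,619 / 101,978 = 12.37%.
Headline unemployment rate = 6,943 / 100,571 = 6.90%.

Broad underutilization rate ≈ 12.37%; headline unemployment rate ≈ 6.90%.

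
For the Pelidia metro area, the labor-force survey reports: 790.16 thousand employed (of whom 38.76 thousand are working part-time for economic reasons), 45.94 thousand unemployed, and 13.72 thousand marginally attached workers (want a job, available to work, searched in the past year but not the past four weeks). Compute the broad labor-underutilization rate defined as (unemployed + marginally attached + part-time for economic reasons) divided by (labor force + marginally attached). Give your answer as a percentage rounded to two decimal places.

Broad underutilization rate ≈ 11.58%.

Labor force = 790.16 + 45.94 = 836.10 thousand.
Numerator = 45.94 + 13.72 + 38.76 = 98.42 thousand.
Denominator = 836.10 + 13.72 = 849.82 thousand.
Broad rate = 98.42 / 849.82 = 11.58%.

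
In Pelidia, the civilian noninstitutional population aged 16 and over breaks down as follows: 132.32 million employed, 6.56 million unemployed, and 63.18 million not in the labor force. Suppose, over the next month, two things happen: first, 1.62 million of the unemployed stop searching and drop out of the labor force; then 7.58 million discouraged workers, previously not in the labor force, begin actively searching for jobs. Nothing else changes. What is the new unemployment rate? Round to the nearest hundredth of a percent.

New unemployment rate ≈ 8.64%.

Initially, labor force = 132.32 + 6.56 = 138.88 million, so u = 6.56/138.88 = 4.72%.
After the first change, unemployed and labor force both fall by 1.62 → E = 132.32, U = 4.94, labor force = 137.26 million.
After the second change, unemployed and labor force both rise by 7.58 → E = 132.32, U = 12.52, labor force = 144.84 million.
New unemployment rate = 12.52 / 144.84 = 8.64%.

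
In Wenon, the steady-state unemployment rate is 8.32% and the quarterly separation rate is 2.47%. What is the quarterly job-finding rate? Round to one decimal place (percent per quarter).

From u* = s/(s+f): f = s·(1−u)/u.
f = 2.47 × (1 − 0.0832) / 0.0832 = 2.2645 / 0.0832 ≈ 27.2% per quarter.

Job-finding rate ≈ 27.2% per quarter.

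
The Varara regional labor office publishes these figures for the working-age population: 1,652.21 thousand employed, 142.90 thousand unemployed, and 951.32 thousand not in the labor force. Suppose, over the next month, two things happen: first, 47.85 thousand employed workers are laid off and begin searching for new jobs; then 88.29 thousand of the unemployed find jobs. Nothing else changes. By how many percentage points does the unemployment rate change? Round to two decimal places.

The unemployment rate changes by −2.25 percentage points.

Initially, labor force = 1,652.21 + 142.90 = 1,795.11 thousand, so u = 142.90/1,795.11 = 7.96%.
After the first change, employed falls and unemployed rises by 47.85; labor force unchanged → E = 1,604.36, U = 190.75, labor force = 1,795.11 thousand.
After the second change, unemployed falls and employed rises by 88.29; labor force unchanged → E = 1,692.65, U = 102.46, labor force = 1,795.11 thousand.
New unemployment rate = 102.46 / 1,795.11 = 5.71%.
Change = 5.71% − 7.96% = −2.25 percentage points.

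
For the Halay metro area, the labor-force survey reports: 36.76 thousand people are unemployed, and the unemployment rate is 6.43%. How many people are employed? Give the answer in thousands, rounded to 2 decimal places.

Labor force = U / u = 36.76 / 0.0643 ≈ 571.70 thousand.
Employed = labor force − unemployed = 571.70 − 36.76 = 534.94 thousand.

About 534.94 thousand are employed.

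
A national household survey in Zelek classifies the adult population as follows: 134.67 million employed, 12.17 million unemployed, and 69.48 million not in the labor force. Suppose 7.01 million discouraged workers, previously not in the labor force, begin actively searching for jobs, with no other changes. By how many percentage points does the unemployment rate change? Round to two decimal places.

Initially, labor force = 134.67 + 12.17 = 146.84 million, so u = 12.17/146.84 = 8.29%.
After the change, unemployed and labor force both rise by 7.01 → E = 134.67, U = 19.18, labor force = 153.85 million.
New unemployment rate = 19.18 / 153.85 = 12.47%.
Change = 12.47% − 8.29% = +4.18 percentage points.

The unemployment rate changes by +4.18 percentage points.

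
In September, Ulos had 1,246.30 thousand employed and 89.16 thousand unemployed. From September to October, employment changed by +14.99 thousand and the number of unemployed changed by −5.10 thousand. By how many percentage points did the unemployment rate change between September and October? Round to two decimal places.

September: labor force = 1,246.30 + 89.16 = 1,335.46; u = 89.16/1,335.46 = 6.68%.
October: labor force = 1,261.29 + 84.06 = 1,345.35; u = 84.06/1,345.35 = 6.25%.
Change = 6.25% − 6.68% = −0.43 pp.

The unemployment rate changed by −0.43 percentage points.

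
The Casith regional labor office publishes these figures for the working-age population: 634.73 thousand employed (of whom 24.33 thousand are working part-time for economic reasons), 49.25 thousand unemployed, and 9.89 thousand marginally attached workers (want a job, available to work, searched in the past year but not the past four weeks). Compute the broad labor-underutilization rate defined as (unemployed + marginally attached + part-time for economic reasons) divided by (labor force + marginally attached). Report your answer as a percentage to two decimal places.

Broad underutilization rate ≈ 12.03%.

Labor force = 634.73 + 49.25 = 683.98 thousand.
Numerator = 49.25 + 9.89 + 24.33 = 83.47 thousand.
Denominator = 683.98 + 9.89 = 693.87 thousand.
Broad rate = 83.47 / 693.87 = 12.03%.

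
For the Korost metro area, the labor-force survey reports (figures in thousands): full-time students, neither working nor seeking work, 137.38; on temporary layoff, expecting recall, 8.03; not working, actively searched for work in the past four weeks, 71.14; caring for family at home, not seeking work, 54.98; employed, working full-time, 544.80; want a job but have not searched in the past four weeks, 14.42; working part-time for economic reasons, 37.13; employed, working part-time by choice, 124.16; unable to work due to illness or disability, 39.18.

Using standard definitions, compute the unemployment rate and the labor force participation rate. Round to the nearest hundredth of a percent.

Employed = 544.80 + 37.13 + 124.16 = 706.09 thousand (anyone who worked, including part-time for economic reasons, counts as employed).
Unemployed = 8.03 + 71.14 = 79.17 thousand (jobless and actively searching, or on temporary layoff).
Labor force = 706.09 + 79.17 = 785.26 thousand.
Not in labor force = 137.38 + 54.98 + 14.42 + 39.18 = 245.96 thousand (those not working and not actively searching are outside the labor force — including those who want a job but have given up searching).
Civilian working-age population = 785.26 + 245.96 = 1,031.22 thousand.
Unemployment rate = 79.17 / 785.26 = 10.08%.
Labor force participation rate = 785.26 / 1,031.22 = 76.15%.

Unemployment rate ≈ 10.08%; labor force participation rate ≈ 76.15%.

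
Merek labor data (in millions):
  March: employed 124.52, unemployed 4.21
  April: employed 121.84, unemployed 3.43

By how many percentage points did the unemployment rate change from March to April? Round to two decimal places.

The unemployment rate changed by −0.53 percentage points.

March: labor force = 124.52 + 4.21 = 128.73; u = 4.21/128.73 = 3.27%.
April: labor force = 121.84 + 3.43 = 125.27; u = 3.43/125.27 = 2.74%.
Change = 2.74% − 3.27% = −0.53 pp.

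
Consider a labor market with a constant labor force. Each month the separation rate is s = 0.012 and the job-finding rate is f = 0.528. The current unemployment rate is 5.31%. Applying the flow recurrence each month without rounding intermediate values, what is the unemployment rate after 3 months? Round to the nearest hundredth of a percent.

With a fixed labor force, u_{t+1} = u_t + s·(1−u_t) − f·u_t = u_t·(1−s−f) + s.
Here 1−s−f = 0.460 and s = 0.012.
u_1 = 0.053100 × 0.460 + 0.012 = 0.036426.
u_2 = 0.036426 × 0.460 + 0.012 = 0.028756.
u_3 = 0.028756 × 0.460 + 0.012 = 0.025228.

Unemployment rate after three months ≈ 2.52%.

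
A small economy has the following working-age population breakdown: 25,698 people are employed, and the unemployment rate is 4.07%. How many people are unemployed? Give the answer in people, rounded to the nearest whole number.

Let U be the number unemployed. The labor force is E + U, and U/(E+U) = 0.0407.
So U = 0.0407 × 25,698 / (1 − 0.0407) = 1045.91 / 0.9593 ≈ 1,090.

About 1,090 are unemployed.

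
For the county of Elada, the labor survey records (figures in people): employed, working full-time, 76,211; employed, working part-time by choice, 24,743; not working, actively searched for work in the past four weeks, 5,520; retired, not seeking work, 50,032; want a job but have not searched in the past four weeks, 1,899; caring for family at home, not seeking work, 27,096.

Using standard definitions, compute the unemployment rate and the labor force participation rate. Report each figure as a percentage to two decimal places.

Unemployment rate ≈ 5.18%; labor force participation rate ≈ 57.40%.

Employed = 76,211 + 24,743 = 100,954.
Unemployed = 5,520.
Labor force = 100,954 + 5,520 = 106,474.
Not in labor force = 50,032 + 1,899 + 27,096 = 79,027 (those not working and not actively searching are outside the labor force — including those who want a job but have given up searching).
Civilian working-age population = 106,474 + 79,027 = 185,501.
Unemployment rate = 5,520 / 106,474 = 5.18%.
Labor force participation rate = 106,474 / 185,501 = 57.40%.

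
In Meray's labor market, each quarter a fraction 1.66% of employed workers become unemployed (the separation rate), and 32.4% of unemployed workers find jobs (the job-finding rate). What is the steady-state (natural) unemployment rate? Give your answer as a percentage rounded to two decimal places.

At steady state the flows balance: s·E = f·U, so U/(E+U) = s/(s+f).
u* = 1.66 / (1.66 + 32.4) = 1.66 / 34.06 = 4.87%.

Steady-state unemployment rate ≈ 4.87%.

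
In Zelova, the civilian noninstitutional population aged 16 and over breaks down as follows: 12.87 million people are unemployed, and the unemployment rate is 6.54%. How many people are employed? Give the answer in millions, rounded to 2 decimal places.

About 183.92 million are employed.

Labor force = U / u = 12.87 / 0.0654 ≈ 196.79 million.
Employed = labor force − unemployed = 196.79 − 12.87 = 183.92 million.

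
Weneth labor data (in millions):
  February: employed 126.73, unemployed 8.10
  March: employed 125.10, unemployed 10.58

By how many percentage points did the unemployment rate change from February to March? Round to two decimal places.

February: labor force = 126.73 + 8.10 = 134.83; u = 8.10/134.83 = 6.01%.
March: labor force = 125.10 + 10.58 = 135.68; u = 10.58/135.68 = 7.80%.
Change = 7.80% − 6.01% = +1.79 pp.

The unemployment rate changed by +1.79 percentage points.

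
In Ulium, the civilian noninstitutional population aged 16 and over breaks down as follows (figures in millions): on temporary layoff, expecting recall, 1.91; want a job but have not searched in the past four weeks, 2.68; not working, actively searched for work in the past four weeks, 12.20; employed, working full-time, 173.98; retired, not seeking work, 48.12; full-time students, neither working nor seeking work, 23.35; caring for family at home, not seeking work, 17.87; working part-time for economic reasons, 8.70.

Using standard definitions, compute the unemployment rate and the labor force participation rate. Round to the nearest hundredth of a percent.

Unemployment rate ≈ 7.17%; labor force participation rate ≈ 68.14%.

Employed = 173.98 + 8.70 = 182.68 million (anyone who worked, including part-time for economic reasons, counts as employed).
Unemployed = 1.91 + 12.20 = 14.11 million (jobless and actively searching, or on temporary layoff).
Labor force = 182.68 + 14.11 = 196.79 million.
Not in labor force = 2.68 + 48.12 + 23.35 + 17.87 = 92.02 million (those not working and not actively searching are outside the labor force — including those who want a job but have given up searching).
Civilian working-age population = 196.79 + 92.02 = 288.81 million.
Unemployment rate = 14.11 / 196.79 = 7.17%.
Labor force participation rate = 196.79 / 288.81 = 68.14%.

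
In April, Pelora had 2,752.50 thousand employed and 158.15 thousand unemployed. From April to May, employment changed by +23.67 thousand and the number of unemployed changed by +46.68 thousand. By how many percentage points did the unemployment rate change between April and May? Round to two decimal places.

The unemployment rate changed by +1.44 percentage points.

April: labor force = 2,752.50 + 158.15 = 2,910.65; u = 158.15/2,910.65 = 5.43%.
May: labor force = 2,776.17 + 204.83 = 2,981.00; u = 204.83/2,981.00 = 6.87%.
Change = 6.87% − 5.43% = +1.44 pp.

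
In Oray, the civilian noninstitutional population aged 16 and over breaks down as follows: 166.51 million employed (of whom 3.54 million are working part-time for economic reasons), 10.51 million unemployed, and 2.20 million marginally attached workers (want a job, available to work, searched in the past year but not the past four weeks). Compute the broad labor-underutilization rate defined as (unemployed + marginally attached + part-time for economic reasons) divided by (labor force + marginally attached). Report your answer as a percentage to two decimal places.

Broad underutilization rate ≈ 9.07%.

Labor force = 166.51 + 10.51 = 177.02 million.
Numerator = 10.51 + 2.20 + 3.54 = 16.25 million.
Denominator = 177.02 + 2.20 = 179.22 million.
Broad rate = 16.25 / 179.22 = 9.07%.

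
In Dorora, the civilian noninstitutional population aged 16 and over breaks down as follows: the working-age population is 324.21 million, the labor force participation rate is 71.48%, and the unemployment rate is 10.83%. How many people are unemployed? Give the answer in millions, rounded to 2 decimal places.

Labor force = 0.7148 × 324.21 = 231.75 million.
Unemployed = 0.1083 × 231.75 ≈ 25.10 million.

About 25.10 million are unemployed.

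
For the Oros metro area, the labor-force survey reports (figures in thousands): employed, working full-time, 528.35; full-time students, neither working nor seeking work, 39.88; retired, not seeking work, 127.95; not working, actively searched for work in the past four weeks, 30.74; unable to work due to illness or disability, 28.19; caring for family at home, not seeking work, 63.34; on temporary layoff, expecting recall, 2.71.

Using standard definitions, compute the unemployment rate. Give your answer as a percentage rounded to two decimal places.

Unemployment rate ≈ 5.95%.

Employed = 528.35 thousand.
Unemployed = 30.74 + 2.71 = 33.45 thousand (jobless and actively searching, or on temporary layoff).
Labor force = 528.35 + 33.45 = 561.80 thousand.
Unemployment rate = 33.45 / 561.80 = 5.95%.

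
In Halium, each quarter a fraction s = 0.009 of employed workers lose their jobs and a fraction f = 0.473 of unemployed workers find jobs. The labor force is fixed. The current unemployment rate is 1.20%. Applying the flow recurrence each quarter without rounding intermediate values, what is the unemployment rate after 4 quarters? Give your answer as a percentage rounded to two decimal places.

Unemployment rate after four quarters ≈ 1.82%.

With a fixed labor force, u_{t+1} = u_t + s·(1−u_t) − f·u_t = u_t·(1−s−f) + s.
Here 1−s−f = 0.518 and s = 0.009.
u_1 = 0.012000 × 0.518 + 0.009 = 0.015216.
u_2 = 0.015216 × 0.518 + 0.009 = 0.016882.
u_3 = 0.016882 × 0.518 + 0.009 = 0.017745.
u_4 = 0.017745 × 0.518 + 0.009 = 0.018192.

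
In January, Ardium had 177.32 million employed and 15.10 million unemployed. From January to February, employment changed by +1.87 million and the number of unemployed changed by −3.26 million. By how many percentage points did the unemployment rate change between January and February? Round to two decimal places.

January: labor force = 177.32 + 15.10 = 192.42; u = 15.10/192.42 = 7.85%.
February: labor force = 179.19 + 11.84 = 191.03; u = 11.84/191.03 = 6.20%.
Change = 6.20% − 7.85% = −1.65 pp.

The unemployment rate changed by −1.65 percentage points.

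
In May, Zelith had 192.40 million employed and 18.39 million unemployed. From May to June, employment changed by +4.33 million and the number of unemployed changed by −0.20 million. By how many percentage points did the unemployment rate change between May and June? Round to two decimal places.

May: labor force = 192.40 + 18.39 = 210.79; u = 18.39/210.79 = 8.72%.
June: labor force = 196.73 + 18.19 = 214.92; u = 18.19/214.92 = 8.46%.
Change = 8.46% − 8.72% = −0.26 pp.

The unemployment rate changed by −0.26 percentage points.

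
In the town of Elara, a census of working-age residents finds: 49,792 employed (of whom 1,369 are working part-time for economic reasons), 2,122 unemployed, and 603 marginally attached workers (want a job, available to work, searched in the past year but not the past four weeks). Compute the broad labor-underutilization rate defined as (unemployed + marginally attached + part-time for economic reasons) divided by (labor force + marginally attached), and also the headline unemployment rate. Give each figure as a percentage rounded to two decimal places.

Broad underutilization rate ≈ 7.80%; headline unemployment rate ≈ 4.09%.

Labor force = 49,792 + 2,122 = 51,914.
Numerator = 2,122 + 603 + 1,369 = 4,094.
Denominator = 51,914 + 603 = 52,517.
Broad rate = 4,094 / 52,517 = 7.80%.
Headline unemployment rate = 2,122 / 51,914 = 4.09%.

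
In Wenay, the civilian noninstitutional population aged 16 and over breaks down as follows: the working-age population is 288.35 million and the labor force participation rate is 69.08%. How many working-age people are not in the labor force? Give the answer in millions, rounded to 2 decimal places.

About 89.16 million are not in the labor force.

Share not in the labor force = 1 − 0.6908 = 0.3092.
Not in labor force = 0.3092 × 288.35 ≈ 89.16 million.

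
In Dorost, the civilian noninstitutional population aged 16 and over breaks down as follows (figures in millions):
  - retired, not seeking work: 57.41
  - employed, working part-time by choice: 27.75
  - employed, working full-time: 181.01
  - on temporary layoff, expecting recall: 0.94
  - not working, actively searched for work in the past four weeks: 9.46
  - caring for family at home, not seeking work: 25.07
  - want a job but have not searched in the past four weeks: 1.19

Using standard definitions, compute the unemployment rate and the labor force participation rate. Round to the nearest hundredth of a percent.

Unemployment rate ≈ 4.75%; labor force participation rate ≈ 72.37%.

Employed = 27.75 + 181.01 = 208.76 million.
Unemployed = 0.94 + 9.46 = 10.40 million (jobless and actively searching, or on temporary layoff).
Labor force = 208.76 + 10.40 = 219.16 million.
Not in labor force = 57.41 + 25.07 + 1.19 = 83.67 million (those not working and not actively searching are outside the labor force — including those who want a job but have given up searching).
Civilian working-age population = 219.16 + 83.67 = 302.83 million.
Unemployment rate = 10.40 / 219.16 = 4.75%.
Labor force participation rate = 219.16 / 302.83 = 72.37%.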